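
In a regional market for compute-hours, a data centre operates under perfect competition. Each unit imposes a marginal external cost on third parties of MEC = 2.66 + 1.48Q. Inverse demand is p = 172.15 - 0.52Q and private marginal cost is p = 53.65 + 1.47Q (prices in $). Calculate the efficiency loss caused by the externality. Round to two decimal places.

Market equilibrium (private): 53.65 + 1.47Q = 172.15 - 0.52Q → Q_m = 59.5477.
Social marginal cost = private MC + MEC = 56.31 + 2.95Q.
Set SMC = demand: 56.31 + 2.95Q = 172.15 - 0.52Q → Q* = 33.3833.
The loss is the area between SMC and demand from Q* to Q_m; with linear curves that's a triangle of height MEC(Q_m).
DWL = ½ × 26.1644 × 90.7907 = 1187.7421.

DWL = $1187.74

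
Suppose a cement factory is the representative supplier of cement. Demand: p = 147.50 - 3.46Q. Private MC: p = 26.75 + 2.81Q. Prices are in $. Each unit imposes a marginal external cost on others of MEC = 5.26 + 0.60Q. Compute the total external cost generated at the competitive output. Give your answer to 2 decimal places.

Market equilibrium (private): 26.75 + 2.81Q = 147.50 - 3.46Q → Q_m = 19.2584.
Total external cost = ∫₀^{Q_m} (5.26 + 0.60Q) dQ = 5.26×19.2584 + ½×0.60×19.2584² = 212.5650.

$212.56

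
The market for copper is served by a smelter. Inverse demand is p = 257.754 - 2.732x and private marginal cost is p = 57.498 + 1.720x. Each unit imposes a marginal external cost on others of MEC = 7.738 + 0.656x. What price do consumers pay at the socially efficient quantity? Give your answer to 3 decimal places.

P = 154.786

Social marginal cost = private MC + MEC = 65.236 + 2.376x.
Set SMC = demand: 65.236 + 2.376x = 257.754 - 2.732x → x* = 37.6895.
Consumer price on the demand curve at x*: 257.754 − 2.732×37.6895 = 154.7863.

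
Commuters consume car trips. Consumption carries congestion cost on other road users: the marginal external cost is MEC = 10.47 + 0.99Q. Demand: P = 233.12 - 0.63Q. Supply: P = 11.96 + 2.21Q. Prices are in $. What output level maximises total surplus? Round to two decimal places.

Social marginal benefit = demand − MEC = 222.65 - 1.62Q.
Set SMB = MC: 222.65 - 1.62Q = 11.96 + 2.21Q → Q* = 55.0104.

Q* = 55.01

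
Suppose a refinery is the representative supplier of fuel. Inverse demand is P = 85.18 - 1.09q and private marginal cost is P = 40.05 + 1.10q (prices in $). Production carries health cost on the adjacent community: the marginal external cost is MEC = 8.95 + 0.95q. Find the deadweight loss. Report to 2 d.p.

DWL = $129.58

Market equilibrium (private): 40.05 + 1.10q = 85.18 - 1.09q → q_m = 20.6073.
Social marginal cost = private MC + MEC = 49.00 + 2.05q.
Set SMC = demand: 49.00 + 2.05q = 85.18 - 1.09q → q* = 11.5223.
The loss is the area between SMC and demand from q* to q_m; with linear curves that's a triangle of height MEC(q_m).
DWL = ½ × 9.0850 × 28.5269 = 129.5834.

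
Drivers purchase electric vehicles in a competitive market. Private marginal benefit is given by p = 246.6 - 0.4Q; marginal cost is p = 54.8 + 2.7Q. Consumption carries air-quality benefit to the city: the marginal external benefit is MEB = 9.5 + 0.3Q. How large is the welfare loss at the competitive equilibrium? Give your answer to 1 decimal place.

Market equilibrium (private): 54.8 + 2.7Q = 246.6 - 0.4Q → Q_m = 61.8710.
Social marginal benefit = demand + MEB = 256.1 - 0.1Q.
Set SMB = MC: 256.1 - 0.1Q = 54.8 + 2.7Q → Q* = 71.8929.
Between Q* and Q_m the wedge SMB − MC runs linearly from 0 to MEB(Q_m), so the loss is a triangle.
DWL = ½ × 10.0219 × 28.0613 = 140.6138.

DWL = 140.6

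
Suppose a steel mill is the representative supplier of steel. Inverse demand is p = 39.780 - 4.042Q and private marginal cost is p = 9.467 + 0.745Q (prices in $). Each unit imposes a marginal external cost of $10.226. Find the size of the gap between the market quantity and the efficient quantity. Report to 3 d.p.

Market equilibrium (private): 9.467 + 0.745Q = 39.780 - 4.042Q → Q_m = 6.3324.
Social marginal cost = private MC + MEC = 19.693 + 0.745Q.
Set SMC = demand: 19.693 + 0.745Q = 39.780 - 4.042Q → Q* = 4.1962.
Gap = |6.3324 − 4.1962| = 2.1362.

2.136 units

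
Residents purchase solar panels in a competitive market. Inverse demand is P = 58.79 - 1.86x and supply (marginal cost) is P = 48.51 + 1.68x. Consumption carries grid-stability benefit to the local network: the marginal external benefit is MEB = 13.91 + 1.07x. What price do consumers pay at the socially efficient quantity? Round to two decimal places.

P = 40.57

Social marginal benefit = demand + MEB = 72.70 - 0.79x.
Set SMB = MC: 72.70 - 0.79x = 48.51 + 1.68x → x* = 9.7935.
Consumer price on the demand curve at x*: 58.79 − 1.86×9.7935 = 40.5741.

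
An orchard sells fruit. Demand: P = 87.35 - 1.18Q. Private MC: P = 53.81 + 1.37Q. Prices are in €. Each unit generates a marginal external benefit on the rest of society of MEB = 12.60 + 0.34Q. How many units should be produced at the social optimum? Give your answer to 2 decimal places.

Q* = 20.88

Social marginal cost = private MC − MEB = 41.21 + 1.03Q.
Set SMC = demand: 41.21 + 1.03Q = 87.35 - 1.18Q → Q* = 20.8778.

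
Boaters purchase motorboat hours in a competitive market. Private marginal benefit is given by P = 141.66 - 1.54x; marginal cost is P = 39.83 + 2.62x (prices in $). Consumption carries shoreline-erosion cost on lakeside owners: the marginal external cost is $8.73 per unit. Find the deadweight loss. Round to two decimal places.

Market equilibrium (private): 39.83 + 2.62x = 141.66 - 1.54x → x_m = 24.4784.
Social marginal benefit = demand − MEC = 132.93 - 1.54x.
Set SMB = MC: 132.93 - 1.54x = 39.83 + 2.62x → x* = 22.3798.
Between x* and x_m the wedge MC − SMB runs linearly from 0 to MEC(x_m), so the loss is a triangle.
DWL = ½ × 2.0986 × 8.7300 = 9.1604.

DWL = $9.16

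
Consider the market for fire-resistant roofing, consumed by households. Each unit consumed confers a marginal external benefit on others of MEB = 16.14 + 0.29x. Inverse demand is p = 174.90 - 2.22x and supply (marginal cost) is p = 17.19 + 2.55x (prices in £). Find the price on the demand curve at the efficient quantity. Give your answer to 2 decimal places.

Social marginal benefit = demand + MEB = 191.04 - 1.93x.
Set SMB = MC: 191.04 - 1.93x = 17.19 + 2.55x → x* = 38.8058.
Consumer price on the demand curve at x*: 174.90 − 2.22×38.8058 = 88.7511.

P = £88.75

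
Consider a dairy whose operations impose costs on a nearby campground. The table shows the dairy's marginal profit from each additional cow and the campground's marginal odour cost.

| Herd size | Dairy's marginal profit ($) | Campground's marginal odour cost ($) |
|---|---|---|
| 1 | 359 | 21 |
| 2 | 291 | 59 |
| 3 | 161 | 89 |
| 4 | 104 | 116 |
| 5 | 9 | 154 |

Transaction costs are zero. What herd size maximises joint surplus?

3

Bargaining reaches the level where marginal profit last exceeds marginal odour cost.
That holds through level 3 (161 ≥ 89) but not at 4 (104 < 116).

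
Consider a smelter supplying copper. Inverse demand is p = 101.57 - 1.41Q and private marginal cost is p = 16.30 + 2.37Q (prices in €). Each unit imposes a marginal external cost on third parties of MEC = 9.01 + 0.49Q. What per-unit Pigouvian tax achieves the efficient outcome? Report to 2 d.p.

Social marginal cost = private MC + MEC = 25.31 + 2.86Q.
Set SMC = demand: 25.31 + 2.86Q = 101.57 - 1.41Q → Q* = 17.8595.
The Pigouvian tax equals MEC at Q*: 9.01 + 0.49×17.8595 = 17.7612.

tax = €17.76 per unit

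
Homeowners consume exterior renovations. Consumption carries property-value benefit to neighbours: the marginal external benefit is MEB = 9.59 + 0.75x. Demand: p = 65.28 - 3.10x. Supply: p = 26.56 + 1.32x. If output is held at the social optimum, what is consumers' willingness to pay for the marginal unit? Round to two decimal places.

Social marginal benefit = demand + MEB = 74.87 - 2.35x.
Set SMB = MC: 74.87 - 2.35x = 26.56 + 1.32x → x* = 13.1635.
Consumer price on the demand curve at x*: 65.28 − 3.10×13.1635 = 24.4732.

P = 24.47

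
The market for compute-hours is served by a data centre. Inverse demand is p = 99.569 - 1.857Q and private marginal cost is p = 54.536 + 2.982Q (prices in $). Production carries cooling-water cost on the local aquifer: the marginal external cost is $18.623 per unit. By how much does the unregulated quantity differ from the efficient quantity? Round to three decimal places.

Market equilibrium (private): 54.536 + 2.982Q = 99.569 - 1.857Q → Q_m = 9.3063.
Social marginal cost = private MC + MEC = 73.159 + 2.982Q.
Set SMC = demand: 73.159 + 2.982Q = 99.569 - 1.857Q → Q* = 5.4577.
Gap = |9.3063 − 5.4577| = 3.8486.

3.849 units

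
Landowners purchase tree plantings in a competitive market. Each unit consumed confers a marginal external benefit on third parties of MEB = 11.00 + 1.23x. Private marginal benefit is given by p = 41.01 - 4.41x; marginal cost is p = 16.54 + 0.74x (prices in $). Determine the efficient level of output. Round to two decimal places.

Social marginal benefit = demand + MEB = 52.01 - 3.18x.
Set SMB = MC: 52.01 - 3.18x = 16.54 + 0.74x → x* = 9.0485.

x* = 9.05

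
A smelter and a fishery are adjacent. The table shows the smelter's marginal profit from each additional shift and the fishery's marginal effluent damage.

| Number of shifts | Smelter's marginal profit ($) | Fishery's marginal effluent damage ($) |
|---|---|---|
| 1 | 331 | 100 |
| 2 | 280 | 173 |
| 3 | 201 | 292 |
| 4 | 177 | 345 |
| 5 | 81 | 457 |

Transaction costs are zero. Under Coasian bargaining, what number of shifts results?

2

Bargaining reaches the level where marginal profit last exceeds marginal effluent damage.
That holds through level 2 (280 ≥ 173) but not at 3 (201 < 292).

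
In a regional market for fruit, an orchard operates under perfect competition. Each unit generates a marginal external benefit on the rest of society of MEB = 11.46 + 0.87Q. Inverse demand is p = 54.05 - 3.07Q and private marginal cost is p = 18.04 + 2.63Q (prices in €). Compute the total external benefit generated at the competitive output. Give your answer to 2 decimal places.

Market equilibrium (private): 18.04 + 2.63Q = 54.05 - 3.07Q → Q_m = 6.3175.
Total external benefit = ∫₀^{Q_m} (11.46 + 0.87Q) dQ = 11.46×6.3175 + ½×0.87×6.3175² = 89.7598.

€89.76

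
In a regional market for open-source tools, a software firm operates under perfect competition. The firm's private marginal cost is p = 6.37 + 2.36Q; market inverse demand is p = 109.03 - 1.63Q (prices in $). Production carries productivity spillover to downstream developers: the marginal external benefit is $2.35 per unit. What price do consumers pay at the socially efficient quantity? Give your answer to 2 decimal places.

P = $66.13

Social marginal cost = private MC − MEB = 4.02 + 2.36Q.
Set SMC = demand: 4.02 + 2.36Q = 109.03 - 1.63Q → Q* = 26.3183.
Consumer price on the demand curve at Q*: 109.03 − 1.63×26.3183 = 66.1312.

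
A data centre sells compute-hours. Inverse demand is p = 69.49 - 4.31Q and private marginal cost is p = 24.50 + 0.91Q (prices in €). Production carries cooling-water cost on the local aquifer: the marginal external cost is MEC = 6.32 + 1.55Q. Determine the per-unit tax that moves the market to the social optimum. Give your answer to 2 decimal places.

Social marginal cost = private MC + MEC = 30.82 + 2.46Q.
Set SMC = demand: 30.82 + 2.46Q = 69.49 - 4.31Q → Q* = 5.7120.
The Pigouvian tax equals MEC at Q*: 6.32 + 1.55×5.7120 = 15.1736.

tax = €15.17 per unit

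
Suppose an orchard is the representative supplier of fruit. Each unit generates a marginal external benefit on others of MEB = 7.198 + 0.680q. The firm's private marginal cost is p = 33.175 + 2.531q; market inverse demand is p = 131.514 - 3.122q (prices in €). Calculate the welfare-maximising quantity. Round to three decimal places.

Social marginal cost = private MC − MEB = 25.977 + 1.851q.
Set SMC = demand: 25.977 + 1.851q = 131.514 - 3.122q → q* = 21.2220.

q* = 21.222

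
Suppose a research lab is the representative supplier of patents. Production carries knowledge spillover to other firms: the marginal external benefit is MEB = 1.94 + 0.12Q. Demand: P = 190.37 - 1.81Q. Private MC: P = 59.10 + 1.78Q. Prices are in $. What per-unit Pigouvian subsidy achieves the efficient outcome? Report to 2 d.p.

subsidy = $6.55 per unit

Social marginal cost = private MC − MEB = 57.16 + 1.66Q.
Set SMC = demand: 57.16 + 1.66Q = 190.37 - 1.81Q → Q* = 38.3890.
The Pigouvian subsidy equals MEB at Q*: 1.94 + 0.12×38.3890 = 6.5467.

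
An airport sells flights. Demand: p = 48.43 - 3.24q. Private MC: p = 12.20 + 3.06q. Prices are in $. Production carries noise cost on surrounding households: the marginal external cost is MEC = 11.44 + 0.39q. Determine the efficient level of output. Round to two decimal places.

q* = 3.71

Social marginal cost = private MC + MEC = 23.64 + 3.45q.
Set SMC = demand: 23.64 + 3.45q = 48.43 - 3.24q → q* = 3.7055.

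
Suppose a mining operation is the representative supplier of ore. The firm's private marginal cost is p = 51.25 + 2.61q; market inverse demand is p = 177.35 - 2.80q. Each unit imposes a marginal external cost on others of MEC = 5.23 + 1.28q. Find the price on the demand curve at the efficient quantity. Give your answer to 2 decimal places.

Social marginal cost = private MC + MEC = 56.48 + 3.89q.
Set SMC = demand: 56.48 + 3.89q = 177.35 - 2.80q → q* = 18.0673.
Consumer price on the demand curve at q*: 177.35 − 2.80×18.0673 = 126.7616.

P = 126.76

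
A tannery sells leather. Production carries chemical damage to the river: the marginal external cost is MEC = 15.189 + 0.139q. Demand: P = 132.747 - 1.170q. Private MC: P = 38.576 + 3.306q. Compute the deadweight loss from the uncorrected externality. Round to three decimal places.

DWL = 35.547

Market equilibrium (private): 38.576 + 3.306q = 132.747 - 1.170q → q_m = 21.0391.
Social marginal cost = private MC + MEC = 53.765 + 3.445q.
Set SMC = demand: 53.765 + 3.445q = 132.747 - 1.170q → q* = 17.1142.
Between q* and q_m the wedge SMC − demand runs linearly from 0 to MEC(q_m), so the loss is a triangle.
DWL = ½ × 3.9249 × 18.1134 = 35.5466.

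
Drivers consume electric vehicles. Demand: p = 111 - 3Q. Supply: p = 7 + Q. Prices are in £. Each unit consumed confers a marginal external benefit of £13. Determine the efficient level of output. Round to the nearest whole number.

Q* = 29

Social marginal benefit = demand + MEB = 124 - 3Q.
Set SMB = MC: 124 - 3Q = 7 + Q → Q* = 29.2500.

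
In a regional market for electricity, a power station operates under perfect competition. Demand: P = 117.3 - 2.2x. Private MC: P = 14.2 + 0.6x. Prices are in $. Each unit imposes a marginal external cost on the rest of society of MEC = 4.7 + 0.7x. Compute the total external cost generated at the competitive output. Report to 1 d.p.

$647.6

Market equilibrium (private): 14.2 + 0.6x = 117.3 - 2.2x → x_m = 36.8214.
Total external cost = ∫₀^{x_m} (4.7 + 0.7x) dx = 4.7×36.8214 + ½×0.7×36.8214² = 647.5960.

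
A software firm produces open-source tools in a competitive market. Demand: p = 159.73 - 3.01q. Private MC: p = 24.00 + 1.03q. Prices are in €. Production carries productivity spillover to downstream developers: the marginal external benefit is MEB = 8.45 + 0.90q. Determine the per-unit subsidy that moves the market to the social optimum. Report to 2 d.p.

Social marginal cost = private MC − MEB = 15.55 + 0.13q.
Set SMC = demand: 15.55 + 0.13q = 159.73 - 3.01q → q* = 45.9172.
The Pigouvian subsidy equals MEB at q*: 8.45 + 0.90×45.9172 = 49.7755.

subsidy = €49.78 per unit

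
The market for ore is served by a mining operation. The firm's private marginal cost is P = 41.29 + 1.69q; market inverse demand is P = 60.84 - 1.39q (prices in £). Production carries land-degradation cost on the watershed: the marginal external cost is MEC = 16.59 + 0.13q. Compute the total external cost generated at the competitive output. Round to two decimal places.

£107.92

Market equilibrium (private): 41.29 + 1.69q = 60.84 - 1.39q → q_m = 6.3474.
Total external cost = ∫₀^{q_m} (16.59 + 0.13q) dq = 16.59×6.3474 + ½×0.13×6.3474² = 107.9222.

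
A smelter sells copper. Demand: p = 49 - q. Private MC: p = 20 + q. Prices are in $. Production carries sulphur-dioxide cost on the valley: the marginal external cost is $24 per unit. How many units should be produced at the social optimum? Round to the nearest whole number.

Social marginal cost = private MC + MEC = 44 + q.
Set SMC = demand: 44 + q = 49 - q → q* = 2.5000.

q* = 3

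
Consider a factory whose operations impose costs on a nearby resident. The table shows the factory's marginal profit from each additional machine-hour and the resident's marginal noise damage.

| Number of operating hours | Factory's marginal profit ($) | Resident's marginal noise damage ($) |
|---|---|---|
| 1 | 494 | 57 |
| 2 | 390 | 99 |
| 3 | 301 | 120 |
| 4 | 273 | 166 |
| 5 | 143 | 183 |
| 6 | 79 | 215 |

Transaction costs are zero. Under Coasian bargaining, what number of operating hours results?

4

Bargaining reaches the level where marginal profit last exceeds marginal noise damage.
That holds through level 4 (273 ≥ 166) but not at 5 (143 < 183).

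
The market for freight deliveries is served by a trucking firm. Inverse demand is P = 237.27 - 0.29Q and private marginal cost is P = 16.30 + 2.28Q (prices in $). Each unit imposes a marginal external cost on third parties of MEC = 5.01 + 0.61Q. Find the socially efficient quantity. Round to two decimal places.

Social marginal cost = private MC + MEC = 21.31 + 2.89Q.
Set SMC = demand: 21.31 + 2.89Q = 237.27 - 0.29Q → Q* = 67.9119.

Q* = 67.91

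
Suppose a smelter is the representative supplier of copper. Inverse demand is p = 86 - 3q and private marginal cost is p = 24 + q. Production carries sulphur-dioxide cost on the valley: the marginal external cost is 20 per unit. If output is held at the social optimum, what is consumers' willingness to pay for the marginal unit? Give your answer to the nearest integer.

Social marginal cost = private MC + MEC = 44 + q.
Set SMC = demand: 44 + q = 86 - 3q → q* = 10.5000.
Consumer price on the demand curve at q*: 86 − 3×10.5000 = 54.5000.

P = 55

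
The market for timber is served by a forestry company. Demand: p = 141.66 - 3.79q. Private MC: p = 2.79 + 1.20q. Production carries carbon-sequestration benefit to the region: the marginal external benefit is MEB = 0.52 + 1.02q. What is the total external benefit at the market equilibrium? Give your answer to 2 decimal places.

Market equilibrium (private): 2.79 + 1.20q = 141.66 - 3.79q → q_m = 27.8297.
Total external benefit = ∫₀^{q_m} (0.52 + 1.02q) dq = 0.52×27.8297 + ½×1.02×27.8297² = 409.4625.

409.46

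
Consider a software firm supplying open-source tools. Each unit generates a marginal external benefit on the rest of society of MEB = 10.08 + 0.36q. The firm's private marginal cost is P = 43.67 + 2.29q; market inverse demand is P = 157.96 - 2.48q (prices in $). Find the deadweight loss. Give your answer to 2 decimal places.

Market equilibrium (private): 43.67 + 2.29q = 157.96 - 2.48q → q_m = 23.9602.
Social marginal cost = private MC − MEB = 33.59 + 1.93q.
Set SMC = demand: 33.59 + 1.93q = 157.96 - 2.48q → q* = 28.2018.
The welfare-loss triangle has base |q_m − q*| and height MEB(q_m) (the vertical gap between SMC and demand is zero at q* and MEB at q_m).
DWL = ½ × 4.2416 × 18.7057 = 39.6710.

DWL = $39.67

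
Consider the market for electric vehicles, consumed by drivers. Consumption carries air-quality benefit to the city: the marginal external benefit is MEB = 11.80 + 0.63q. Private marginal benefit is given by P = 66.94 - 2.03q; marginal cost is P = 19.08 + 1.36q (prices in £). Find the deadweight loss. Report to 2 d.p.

Market equilibrium (private): 19.08 + 1.36q = 66.94 - 2.03q → q_m = 14.1180.
Social marginal benefit = demand + MEB = 78.74 - 1.40q.
Set SMB = MC: 78.74 - 1.40q = 19.08 + 1.36q → q* = 21.6159.
Height of the DWL triangle at q_m is SMB(q_m) − MC(q_m) = MEB(q_m) = 20.6943.
DWL = ½ × 7.4979 × 20.6943 = 77.5819.

DWL = £77.58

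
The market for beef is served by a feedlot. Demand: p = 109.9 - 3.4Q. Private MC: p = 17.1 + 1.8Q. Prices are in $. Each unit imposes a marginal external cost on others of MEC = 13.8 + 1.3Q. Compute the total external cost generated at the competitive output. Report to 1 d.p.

$453.3

Market equilibrium (private): 17.1 + 1.8Q = 109.9 - 3.4Q → Q_m = 17.8462.
Total external cost = ∫₀^{Q_m} (13.8 + 1.3Q) dQ = 13.8×17.8462 + ½×1.3×17.8462² = 453.2940.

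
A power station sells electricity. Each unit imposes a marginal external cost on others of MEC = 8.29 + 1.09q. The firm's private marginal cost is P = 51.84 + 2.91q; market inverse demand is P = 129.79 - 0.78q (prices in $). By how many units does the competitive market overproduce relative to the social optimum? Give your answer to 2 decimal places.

6.55 units

Market equilibrium (private): 51.84 + 2.91q = 129.79 - 0.78q → q_m = 21.1247.
Social marginal cost = private MC + MEC = 60.13 + 4.00q.
Set SMC = demand: 60.13 + 4.00q = 129.79 - 0.78q → q* = 14.5732.
Gap = |21.1247 − 14.5732| = 6.5515.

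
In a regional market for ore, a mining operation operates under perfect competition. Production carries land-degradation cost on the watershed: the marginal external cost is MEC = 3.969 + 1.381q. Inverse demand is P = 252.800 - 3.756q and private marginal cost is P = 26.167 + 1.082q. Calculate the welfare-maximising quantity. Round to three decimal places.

q* = 35.804

Social marginal cost = private MC + MEC = 30.136 + 2.463q.
Set SMC = demand: 30.136 + 2.463q = 252.800 - 3.756q → q* = 35.8038.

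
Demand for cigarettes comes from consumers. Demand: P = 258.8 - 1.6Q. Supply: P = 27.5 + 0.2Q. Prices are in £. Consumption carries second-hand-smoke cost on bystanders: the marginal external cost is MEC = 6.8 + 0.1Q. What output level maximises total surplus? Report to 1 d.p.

Social marginal benefit = demand − MEC = 252.0 - 1.7Q.
Set SMB = MC: 252.0 - 1.7Q = 27.5 + 0.2Q → Q* = 118.1579.

Q* = 118.2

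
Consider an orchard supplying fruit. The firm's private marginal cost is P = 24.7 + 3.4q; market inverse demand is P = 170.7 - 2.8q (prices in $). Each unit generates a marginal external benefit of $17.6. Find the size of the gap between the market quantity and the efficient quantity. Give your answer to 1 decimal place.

2.8 units

Market equilibrium (private): 24.7 + 3.4q = 170.7 - 2.8q → q_m = 23.5484.
Social marginal cost = private MC − MEB = 7.1 + 3.4q.
Set SMC = demand: 7.1 + 3.4q = 170.7 - 2.8q → q* = 26.3871.
Gap = |23.5484 − 26.3871| = 2.8387.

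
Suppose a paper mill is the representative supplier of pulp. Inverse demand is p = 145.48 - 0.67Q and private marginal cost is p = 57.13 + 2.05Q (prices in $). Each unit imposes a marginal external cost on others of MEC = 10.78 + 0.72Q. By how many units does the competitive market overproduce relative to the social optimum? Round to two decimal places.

9.93 units

Market equilibrium (private): 57.13 + 2.05Q = 145.48 - 0.67Q → Q_m = 32.4816.
Social marginal cost = private MC + MEC = 67.91 + 2.77Q.
Set SMC = demand: 67.91 + 2.77Q = 145.48 - 0.67Q → Q* = 22.5494.
Gap = |32.4816 − 22.5494| = 9.9322.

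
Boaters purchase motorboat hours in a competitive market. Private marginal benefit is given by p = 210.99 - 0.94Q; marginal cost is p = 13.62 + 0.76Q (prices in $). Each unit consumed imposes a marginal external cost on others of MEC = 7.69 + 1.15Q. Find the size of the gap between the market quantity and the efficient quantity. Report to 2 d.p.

Market equilibrium (private): 13.62 + 0.76Q = 210.99 - 0.94Q → Q_m = 116.1000.
Social marginal benefit = demand − MEC = 203.30 - 2.09Q.
Set SMB = MC: 203.30 - 2.09Q = 13.62 + 0.76Q → Q* = 66.5544.
Gap = |116.1000 − 66.5544| = 49.5456.

49.55 units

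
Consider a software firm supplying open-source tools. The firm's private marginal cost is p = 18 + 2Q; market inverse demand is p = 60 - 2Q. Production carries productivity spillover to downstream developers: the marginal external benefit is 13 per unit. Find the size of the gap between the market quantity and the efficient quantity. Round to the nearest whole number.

Market equilibrium (private): 18 + 2Q = 60 - 2Q → Q_m = 10.5000.
Social marginal cost = private MC − MEB = 5 + 2Q.
Set SMC = demand: 5 + 2Q = 60 - 2Q → Q* = 13.7500.
Gap = |10.5000 − 13.7500| = 3.2500.

3 units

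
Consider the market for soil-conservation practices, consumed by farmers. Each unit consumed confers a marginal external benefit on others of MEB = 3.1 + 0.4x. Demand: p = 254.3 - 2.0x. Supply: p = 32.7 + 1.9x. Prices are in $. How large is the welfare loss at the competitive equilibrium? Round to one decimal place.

DWL = $95.3

Market equilibrium (private): 32.7 + 1.9x = 254.3 - 2.0x → x_m = 56.8205.
Social marginal benefit = demand + MEB = 257.4 - 1.6x.
Set SMB = MC: 257.4 - 1.6x = 32.7 + 1.9x → x* = 64.2000.
Height of the DWL triangle at x_m is SMB(x_m) − MC(x_m) = MEB(x_m) = 25.8282.
DWL = ½ × 7.3795 × 25.8282 = 95.2996.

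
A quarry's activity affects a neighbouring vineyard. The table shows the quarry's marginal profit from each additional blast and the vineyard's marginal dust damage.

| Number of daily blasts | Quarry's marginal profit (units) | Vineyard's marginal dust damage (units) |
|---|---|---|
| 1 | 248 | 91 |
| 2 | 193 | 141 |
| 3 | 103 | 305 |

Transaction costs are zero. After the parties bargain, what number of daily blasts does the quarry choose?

Bargaining reaches the level where marginal profit last exceeds marginal dust damage.
That holds through level 2 (193 ≥ 141) but not at 3 (103 < 305).

2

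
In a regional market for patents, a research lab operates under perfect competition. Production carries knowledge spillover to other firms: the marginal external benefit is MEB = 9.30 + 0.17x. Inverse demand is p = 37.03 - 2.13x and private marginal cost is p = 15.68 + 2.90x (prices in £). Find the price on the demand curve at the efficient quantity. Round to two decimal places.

P = £23.60

Social marginal cost = private MC − MEB = 6.38 + 2.73x.
Set SMC = demand: 6.38 + 2.73x = 37.03 - 2.13x → x* = 6.3066.
Consumer price on the demand curve at x*: 37.03 − 2.13×6.3066 = 23.5969.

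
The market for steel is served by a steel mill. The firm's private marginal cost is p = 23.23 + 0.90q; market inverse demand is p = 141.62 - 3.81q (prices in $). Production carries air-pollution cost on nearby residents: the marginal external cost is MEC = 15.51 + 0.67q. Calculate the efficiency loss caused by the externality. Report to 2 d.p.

DWL = $97.27

Market equilibrium (private): 23.23 + 0.90q = 141.62 - 3.81q → q_m = 25.1359.
Social marginal cost = private MC + MEC = 38.74 + 1.57q.
Set SMC = demand: 38.74 + 1.57q = 141.62 - 3.81q → q* = 19.1227.
Height of the DWL triangle at q_m is SMC(q_m) − demand(q_m) = MEC(q_m) = 32.3510.
DWL = ½ × 6.0132 × 32.3510 = 97.2665.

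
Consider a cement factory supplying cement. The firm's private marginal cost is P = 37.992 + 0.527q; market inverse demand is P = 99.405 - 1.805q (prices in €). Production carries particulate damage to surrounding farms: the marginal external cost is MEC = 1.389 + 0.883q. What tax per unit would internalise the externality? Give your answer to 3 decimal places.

tax = €17.875 per unit

Social marginal cost = private MC + MEC = 39.381 + 1.410q.
Set SMC = demand: 39.381 + 1.410q = 99.405 - 1.805q → q* = 18.6700.
The Pigouvian tax equals MEC at q*: 1.389 + 0.883×18.6700 = 17.8746.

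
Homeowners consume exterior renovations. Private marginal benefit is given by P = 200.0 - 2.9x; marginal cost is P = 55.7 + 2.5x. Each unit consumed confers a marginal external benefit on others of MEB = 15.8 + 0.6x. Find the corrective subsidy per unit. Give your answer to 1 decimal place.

subsidy = 35.8 per unit

Social marginal benefit = demand + MEB = 215.8 - 2.3x.
Set SMB = MC: 215.8 - 2.3x = 55.7 + 2.5x → x* = 33.3542.
The Pigouvian subsidy equals MEB at x*: 15.8 + 0.6×33.3542 = 35.8125.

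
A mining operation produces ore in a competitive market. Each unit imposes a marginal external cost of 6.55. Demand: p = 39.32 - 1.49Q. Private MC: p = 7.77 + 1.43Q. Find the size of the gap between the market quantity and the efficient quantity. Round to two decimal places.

2.24 units

Market equilibrium (private): 7.77 + 1.43Q = 39.32 - 1.49Q → Q_m = 10.8048.
Social marginal cost = private MC + MEC = 14.32 + 1.43Q.
Set SMC = demand: 14.32 + 1.43Q = 39.32 - 1.49Q → Q* = 8.5616.
Gap = |10.8048 − 8.5616| = 2.2432.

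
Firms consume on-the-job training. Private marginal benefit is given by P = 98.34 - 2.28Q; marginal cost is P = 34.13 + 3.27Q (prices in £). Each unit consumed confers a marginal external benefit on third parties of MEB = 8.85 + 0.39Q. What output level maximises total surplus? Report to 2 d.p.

Social marginal benefit = demand + MEB = 107.19 - 1.89Q.
Set SMB = MC: 107.19 - 1.89Q = 34.13 + 3.27Q → Q* = 14.1589.

Q* = 14.16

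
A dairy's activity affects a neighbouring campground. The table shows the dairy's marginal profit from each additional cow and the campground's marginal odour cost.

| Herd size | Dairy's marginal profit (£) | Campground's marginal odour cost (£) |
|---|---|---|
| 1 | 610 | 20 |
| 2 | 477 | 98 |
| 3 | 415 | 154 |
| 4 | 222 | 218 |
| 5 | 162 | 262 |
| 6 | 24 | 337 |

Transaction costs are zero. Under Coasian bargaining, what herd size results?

Bargaining reaches the level where marginal profit last exceeds marginal odour cost.
That holds through level 4 (222 ≥ 218) but not at 5 (162 < 262).

4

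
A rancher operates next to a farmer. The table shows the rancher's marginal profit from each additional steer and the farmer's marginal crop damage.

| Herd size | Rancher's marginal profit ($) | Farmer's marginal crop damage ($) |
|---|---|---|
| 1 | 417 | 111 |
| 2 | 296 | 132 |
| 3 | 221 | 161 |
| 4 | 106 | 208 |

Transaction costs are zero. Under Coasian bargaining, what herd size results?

3

Bargaining reaches the level where marginal profit last exceeds marginal crop damage.
That holds through level 3 (221 ≥ 161) but not at 4 (106 < 208).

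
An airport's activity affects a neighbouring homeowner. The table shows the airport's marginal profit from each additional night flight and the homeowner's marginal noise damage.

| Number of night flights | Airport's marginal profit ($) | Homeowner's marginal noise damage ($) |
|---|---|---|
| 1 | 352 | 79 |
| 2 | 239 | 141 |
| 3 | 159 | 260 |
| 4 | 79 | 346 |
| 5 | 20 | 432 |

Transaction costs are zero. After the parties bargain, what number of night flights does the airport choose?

Bargaining reaches the level where marginal profit last exceeds marginal noise damage.
That holds through level 2 (239 ≥ 141) but not at 3 (159 < 260).

2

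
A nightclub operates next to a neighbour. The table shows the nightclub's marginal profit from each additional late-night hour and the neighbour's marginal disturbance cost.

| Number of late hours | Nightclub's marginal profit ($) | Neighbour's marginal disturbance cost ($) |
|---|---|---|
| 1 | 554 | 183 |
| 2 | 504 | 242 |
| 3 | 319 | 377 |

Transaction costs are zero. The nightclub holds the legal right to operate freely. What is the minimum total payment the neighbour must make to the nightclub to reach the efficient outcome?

Left alone the nightclub would choose level 3 (marginal profit stays positive).
Efficient level: k* = 2 (marginal profit ≥ marginal disturbance cost through 2).
The neighbour must at least cover the nightclub's forgone profit from cutting 3→2: 319 = 319.

$319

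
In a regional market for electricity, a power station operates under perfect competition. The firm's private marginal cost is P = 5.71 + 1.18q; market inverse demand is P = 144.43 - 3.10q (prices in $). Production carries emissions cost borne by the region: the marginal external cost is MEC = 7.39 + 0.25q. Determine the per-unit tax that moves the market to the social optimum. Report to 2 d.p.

Social marginal cost = private MC + MEC = 13.10 + 1.43q.
Set SMC = demand: 13.10 + 1.43q = 144.43 - 3.10q → q* = 28.9912.
The Pigouvian tax equals MEC at q*: 7.39 + 0.25×28.9912 = 14.6378.

tax = $14.64 per unit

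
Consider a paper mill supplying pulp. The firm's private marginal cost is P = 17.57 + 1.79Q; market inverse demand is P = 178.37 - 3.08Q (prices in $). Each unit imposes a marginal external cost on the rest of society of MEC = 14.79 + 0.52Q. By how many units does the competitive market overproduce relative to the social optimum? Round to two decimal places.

5.93 units

Market equilibrium (private): 17.57 + 1.79Q = 178.37 - 3.08Q → Q_m = 33.0185.
Social marginal cost = private MC + MEC = 32.36 + 2.31Q.
Set SMC = demand: 32.36 + 2.31Q = 178.37 - 3.08Q → Q* = 27.0891.
Gap = |33.0185 − 27.0891| = 5.9294.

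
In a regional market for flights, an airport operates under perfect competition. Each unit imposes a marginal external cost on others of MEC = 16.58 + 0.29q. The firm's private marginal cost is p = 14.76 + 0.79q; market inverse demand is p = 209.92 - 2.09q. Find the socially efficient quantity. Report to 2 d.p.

Social marginal cost = private MC + MEC = 31.34 + 1.08q.
Set SMC = demand: 31.34 + 1.08q = 209.92 - 2.09q → q* = 56.3344.

q* = 56.33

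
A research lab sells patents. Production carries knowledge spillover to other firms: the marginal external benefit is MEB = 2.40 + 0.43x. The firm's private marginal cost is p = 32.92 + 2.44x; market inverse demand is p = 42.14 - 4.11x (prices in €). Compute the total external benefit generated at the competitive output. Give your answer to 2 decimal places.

Market equilibrium (private): 32.92 + 2.44x = 42.14 - 4.11x → x_m = 1.4076.
Total external benefit = ∫₀^{x_m} (2.40 + 0.43x) dx = 2.40×1.4076 + ½×0.43×1.4076² = 3.8042.

€3.80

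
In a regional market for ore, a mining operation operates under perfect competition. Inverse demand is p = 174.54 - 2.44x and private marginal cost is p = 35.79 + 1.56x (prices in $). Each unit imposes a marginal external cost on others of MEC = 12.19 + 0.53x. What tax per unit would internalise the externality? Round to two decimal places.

tax = $27.00 per unit

Social marginal cost = private MC + MEC = 47.98 + 2.09x.
Set SMC = demand: 47.98 + 2.09x = 174.54 - 2.44x → x* = 27.9382.
The Pigouvian tax equals MEC at x*: 12.19 + 0.53×27.9382 = 26.9972.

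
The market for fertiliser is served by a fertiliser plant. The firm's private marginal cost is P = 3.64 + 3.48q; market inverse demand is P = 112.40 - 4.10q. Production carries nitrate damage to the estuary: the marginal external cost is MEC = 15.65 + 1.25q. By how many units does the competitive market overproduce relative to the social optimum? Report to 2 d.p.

Market equilibrium (private): 3.64 + 3.48q = 112.40 - 4.10q → q_m = 14.3483.
Social marginal cost = private MC + MEC = 19.29 + 4.73q.
Set SMC = demand: 19.29 + 4.73q = 112.40 - 4.10q → q* = 10.5447.
Gap = |14.3483 − 10.5447| = 3.8036.

3.80 units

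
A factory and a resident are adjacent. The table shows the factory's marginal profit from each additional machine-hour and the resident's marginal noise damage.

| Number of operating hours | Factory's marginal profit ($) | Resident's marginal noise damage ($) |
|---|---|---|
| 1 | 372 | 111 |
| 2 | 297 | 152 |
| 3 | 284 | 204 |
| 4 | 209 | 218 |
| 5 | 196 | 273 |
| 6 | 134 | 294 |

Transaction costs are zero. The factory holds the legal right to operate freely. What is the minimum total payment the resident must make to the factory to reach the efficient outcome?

Left alone the factory would choose level 6 (marginal profit stays positive).
Efficient level: k* = 3 (marginal profit ≥ marginal noise damage through 3).
The resident must at least cover the factory's forgone profit from cutting 6→3: 209 + 196 + 134 = 539.

$539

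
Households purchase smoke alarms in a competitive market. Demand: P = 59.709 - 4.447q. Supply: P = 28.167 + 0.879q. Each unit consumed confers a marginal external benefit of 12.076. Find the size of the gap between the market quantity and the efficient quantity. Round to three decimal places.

2.267 units

Market equilibrium (private): 28.167 + 0.879q = 59.709 - 4.447q → q_m = 5.9223.
Social marginal benefit = demand + MEB = 71.785 - 4.447q.
Set SMB = MC: 71.785 - 4.447q = 28.167 + 0.879q → q* = 8.1896.
Gap = |5.9223 − 8.1896| = 2.2673.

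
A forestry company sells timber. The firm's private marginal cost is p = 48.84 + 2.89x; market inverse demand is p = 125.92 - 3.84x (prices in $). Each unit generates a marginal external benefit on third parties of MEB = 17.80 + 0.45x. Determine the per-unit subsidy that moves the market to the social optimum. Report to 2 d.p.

Social marginal cost = private MC − MEB = 31.04 + 2.44x.
Set SMC = demand: 31.04 + 2.44x = 125.92 - 3.84x → x* = 15.1083.
The Pigouvian subsidy equals MEB at x*: 17.80 + 0.45×15.1083 = 24.5987.

subsidy = $24.60 per unit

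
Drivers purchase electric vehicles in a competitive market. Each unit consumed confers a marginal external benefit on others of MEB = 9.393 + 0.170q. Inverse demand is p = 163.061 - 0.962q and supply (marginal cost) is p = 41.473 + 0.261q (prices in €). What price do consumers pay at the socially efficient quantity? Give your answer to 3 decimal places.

Social marginal benefit = demand + MEB = 172.454 - 0.792q.
Set SMB = MC: 172.454 - 0.792q = 41.473 + 0.261q → q* = 124.3884.
Consumer price on the demand curve at q*: 163.061 − 0.962×124.3884 = 43.3994.

P = €43.399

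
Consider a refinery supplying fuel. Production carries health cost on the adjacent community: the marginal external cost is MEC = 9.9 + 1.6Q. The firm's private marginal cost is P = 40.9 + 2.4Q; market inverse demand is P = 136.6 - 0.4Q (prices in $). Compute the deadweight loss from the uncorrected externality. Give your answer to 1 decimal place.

DWL = $474.0

Market equilibrium (private): 40.9 + 2.4Q = 136.6 - 0.4Q → Q_m = 34.1786.
Social marginal cost = private MC + MEC = 50.8 + 4.0Q.
Set SMC = demand: 50.8 + 4.0Q = 136.6 - 0.4Q → Q* = 19.5000.
Height of the DWL triangle at Q_m is SMC(Q_m) − demand(Q_m) = MEC(Q_m) = 64.5857.
DWL = ½ × 14.6786 × 64.5857 = 474.0138.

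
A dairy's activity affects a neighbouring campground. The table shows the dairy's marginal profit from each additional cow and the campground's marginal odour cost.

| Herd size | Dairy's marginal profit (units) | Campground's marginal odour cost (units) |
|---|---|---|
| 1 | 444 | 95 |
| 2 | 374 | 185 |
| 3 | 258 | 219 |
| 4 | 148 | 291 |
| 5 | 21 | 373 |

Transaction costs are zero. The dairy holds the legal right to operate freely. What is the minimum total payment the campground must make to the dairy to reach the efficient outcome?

169

Left alone the dairy would choose level 5 (marginal profit stays positive).
Efficient level: k* = 3 (marginal profit ≥ marginal odour cost through 3).
The campground must at least cover the dairy's forgone profit from cutting 5→3: 148 + 21 = 169.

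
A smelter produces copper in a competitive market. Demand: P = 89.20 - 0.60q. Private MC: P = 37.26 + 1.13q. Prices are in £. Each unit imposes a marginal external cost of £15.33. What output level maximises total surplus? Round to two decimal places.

Social marginal cost = private MC + MEC = 52.59 + 1.13q.
Set SMC = demand: 52.59 + 1.13q = 89.20 - 0.60q → q* = 21.1618.

q* = 21.16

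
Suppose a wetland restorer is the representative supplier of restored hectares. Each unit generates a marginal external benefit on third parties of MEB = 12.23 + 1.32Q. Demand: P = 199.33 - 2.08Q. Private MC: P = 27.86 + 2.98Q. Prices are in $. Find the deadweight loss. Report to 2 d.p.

Market equilibrium (private): 27.86 + 2.98Q = 199.33 - 2.08Q → Q_m = 33.8874.
Social marginal cost = private MC − MEB = 15.63 + 1.66Q.
Set SMC = demand: 15.63 + 1.66Q = 199.33 - 2.08Q → Q* = 49.1176.
The welfare-loss triangle has base |Q_m − Q*| and height MEB(Q_m) (the vertical gap between SMC and demand is zero at Q* and MEB at Q_m).
DWL = ½ × 15.2302 × 56.9613 = 433.7660.

DWL = $433.77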